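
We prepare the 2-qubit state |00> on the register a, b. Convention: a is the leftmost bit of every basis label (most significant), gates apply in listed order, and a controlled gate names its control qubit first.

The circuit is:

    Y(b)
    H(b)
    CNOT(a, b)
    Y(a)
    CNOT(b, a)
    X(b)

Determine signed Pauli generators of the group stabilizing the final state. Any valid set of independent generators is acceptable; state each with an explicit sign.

The final state is stabilized by the group generated by -XX, +ZZ; other independent generating sets are equally valid.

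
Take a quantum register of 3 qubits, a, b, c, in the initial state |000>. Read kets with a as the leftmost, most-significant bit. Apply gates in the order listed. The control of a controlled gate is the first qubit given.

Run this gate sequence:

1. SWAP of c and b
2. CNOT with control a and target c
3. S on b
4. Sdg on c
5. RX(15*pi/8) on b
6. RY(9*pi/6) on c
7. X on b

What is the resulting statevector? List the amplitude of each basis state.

The resulting statevector has amplitude sqrt(2)*I*sin(pi/16)/2 on |000>, -sqrt(2)*I*sin(pi/16)/2 on |001>, sqrt(2)*cos(pi/16)/2 on |010>, -sqrt(2)*cos(pi/16)/2 on |011>, 0 on |100>, 0 on |101>, 0 on |110>, 0 on |111>.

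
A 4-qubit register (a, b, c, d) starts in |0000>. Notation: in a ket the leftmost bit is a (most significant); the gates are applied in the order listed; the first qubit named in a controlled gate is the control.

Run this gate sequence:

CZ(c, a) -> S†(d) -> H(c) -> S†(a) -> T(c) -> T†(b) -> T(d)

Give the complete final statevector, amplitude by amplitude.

The resulting statevector has amplitude sqrt(2)/2 on |0000>, sqrt(2)*exp(I*pi/4)/2 on |0010>, and 0 on every other basis state.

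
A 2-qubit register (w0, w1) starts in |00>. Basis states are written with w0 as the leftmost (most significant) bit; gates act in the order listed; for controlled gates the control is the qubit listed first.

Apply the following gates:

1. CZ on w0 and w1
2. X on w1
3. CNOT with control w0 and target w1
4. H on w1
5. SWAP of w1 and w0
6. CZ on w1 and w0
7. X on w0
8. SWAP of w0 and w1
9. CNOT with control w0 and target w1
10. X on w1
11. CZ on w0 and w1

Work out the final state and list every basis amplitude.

The final amplitudes are sqrt(2)/2 on |00>, -sqrt(2)/2 on |01>, 0 on |10>, 0 on |11>.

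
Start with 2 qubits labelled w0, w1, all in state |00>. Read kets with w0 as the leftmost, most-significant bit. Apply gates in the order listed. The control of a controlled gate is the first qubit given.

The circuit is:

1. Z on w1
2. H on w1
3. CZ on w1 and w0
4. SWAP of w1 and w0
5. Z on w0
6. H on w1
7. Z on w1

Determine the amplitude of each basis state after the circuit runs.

The final amplitudes are 1/2 on |00>, -1/2 on |01>, -1/2 on |10>, 1/2 on |11>.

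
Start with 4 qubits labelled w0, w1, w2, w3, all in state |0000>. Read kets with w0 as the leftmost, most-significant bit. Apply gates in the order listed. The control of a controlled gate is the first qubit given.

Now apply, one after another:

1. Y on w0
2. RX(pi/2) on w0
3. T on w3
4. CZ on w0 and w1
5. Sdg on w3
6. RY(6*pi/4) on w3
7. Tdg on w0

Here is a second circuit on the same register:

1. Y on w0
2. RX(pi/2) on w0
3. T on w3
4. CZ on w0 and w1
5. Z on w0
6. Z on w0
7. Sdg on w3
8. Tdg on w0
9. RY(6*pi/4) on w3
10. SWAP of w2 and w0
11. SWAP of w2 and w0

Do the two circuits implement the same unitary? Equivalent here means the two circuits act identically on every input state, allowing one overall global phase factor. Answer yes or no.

Yes: on every input state the two circuits agree up to one overall phase factor.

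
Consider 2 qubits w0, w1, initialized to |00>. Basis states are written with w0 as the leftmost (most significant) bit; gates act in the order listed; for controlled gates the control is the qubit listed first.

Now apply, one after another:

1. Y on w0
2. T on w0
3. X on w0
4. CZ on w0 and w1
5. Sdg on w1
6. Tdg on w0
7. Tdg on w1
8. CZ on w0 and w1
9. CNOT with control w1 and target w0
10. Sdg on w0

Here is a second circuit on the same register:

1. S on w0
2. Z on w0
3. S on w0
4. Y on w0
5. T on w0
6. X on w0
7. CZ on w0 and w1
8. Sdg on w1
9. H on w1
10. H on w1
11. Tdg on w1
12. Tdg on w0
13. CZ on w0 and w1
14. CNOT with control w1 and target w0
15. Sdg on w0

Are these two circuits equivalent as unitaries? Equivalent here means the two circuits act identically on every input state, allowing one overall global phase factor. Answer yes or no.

Yes, they are equivalent — the unitaries differ by at most a global phase.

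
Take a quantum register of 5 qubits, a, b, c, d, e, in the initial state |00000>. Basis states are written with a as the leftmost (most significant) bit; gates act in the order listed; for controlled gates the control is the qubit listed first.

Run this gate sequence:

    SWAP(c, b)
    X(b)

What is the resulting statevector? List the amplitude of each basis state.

The final amplitudes are 1 on |01000>, and 0 on every other basis state.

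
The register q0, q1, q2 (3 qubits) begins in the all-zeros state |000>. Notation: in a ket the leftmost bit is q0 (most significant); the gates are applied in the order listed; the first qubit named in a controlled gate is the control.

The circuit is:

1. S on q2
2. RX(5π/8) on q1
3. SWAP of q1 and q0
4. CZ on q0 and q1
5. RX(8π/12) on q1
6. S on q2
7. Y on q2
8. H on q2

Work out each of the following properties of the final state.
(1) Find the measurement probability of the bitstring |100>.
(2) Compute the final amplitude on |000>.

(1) A full measurement returns |100> with probability sqrt(2 - sqrt(2))/32 + 1/16.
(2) The final state's coefficient on |000> equals sqrt(2)*I*cos(5*pi/16)/4.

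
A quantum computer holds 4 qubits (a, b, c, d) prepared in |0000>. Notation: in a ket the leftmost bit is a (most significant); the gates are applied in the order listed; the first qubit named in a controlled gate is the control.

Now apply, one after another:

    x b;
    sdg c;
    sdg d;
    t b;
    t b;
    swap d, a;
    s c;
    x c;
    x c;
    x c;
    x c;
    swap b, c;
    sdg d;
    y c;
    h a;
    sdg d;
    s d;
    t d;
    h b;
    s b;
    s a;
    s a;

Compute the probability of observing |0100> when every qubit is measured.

Outcome |0100> occurs with probability 1/4. Key observation: the block from step 8 through step 11 cancels to the identity and can be dropped.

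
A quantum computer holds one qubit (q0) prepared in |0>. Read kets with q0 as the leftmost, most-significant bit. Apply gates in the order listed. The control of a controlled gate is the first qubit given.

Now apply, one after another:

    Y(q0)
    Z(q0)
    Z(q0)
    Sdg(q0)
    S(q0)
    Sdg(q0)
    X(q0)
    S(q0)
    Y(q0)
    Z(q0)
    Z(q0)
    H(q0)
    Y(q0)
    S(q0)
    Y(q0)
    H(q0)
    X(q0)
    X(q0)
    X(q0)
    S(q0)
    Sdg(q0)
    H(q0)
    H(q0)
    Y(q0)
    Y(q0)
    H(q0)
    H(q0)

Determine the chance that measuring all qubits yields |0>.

The probability of measuring |0> is 1/2.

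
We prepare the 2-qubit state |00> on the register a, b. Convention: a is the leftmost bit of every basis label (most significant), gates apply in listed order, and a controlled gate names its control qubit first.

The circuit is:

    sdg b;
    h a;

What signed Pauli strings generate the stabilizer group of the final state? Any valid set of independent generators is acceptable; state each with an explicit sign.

The stabilizer group can be generated by +XI, +IZ, among other valid generating sets.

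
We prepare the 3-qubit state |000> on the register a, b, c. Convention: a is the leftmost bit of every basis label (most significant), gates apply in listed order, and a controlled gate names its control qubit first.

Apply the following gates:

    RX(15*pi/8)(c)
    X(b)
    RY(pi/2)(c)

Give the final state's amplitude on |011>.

|011> carries amplitude -sqrt(2)*exp(I*pi/16)/2 in the final state.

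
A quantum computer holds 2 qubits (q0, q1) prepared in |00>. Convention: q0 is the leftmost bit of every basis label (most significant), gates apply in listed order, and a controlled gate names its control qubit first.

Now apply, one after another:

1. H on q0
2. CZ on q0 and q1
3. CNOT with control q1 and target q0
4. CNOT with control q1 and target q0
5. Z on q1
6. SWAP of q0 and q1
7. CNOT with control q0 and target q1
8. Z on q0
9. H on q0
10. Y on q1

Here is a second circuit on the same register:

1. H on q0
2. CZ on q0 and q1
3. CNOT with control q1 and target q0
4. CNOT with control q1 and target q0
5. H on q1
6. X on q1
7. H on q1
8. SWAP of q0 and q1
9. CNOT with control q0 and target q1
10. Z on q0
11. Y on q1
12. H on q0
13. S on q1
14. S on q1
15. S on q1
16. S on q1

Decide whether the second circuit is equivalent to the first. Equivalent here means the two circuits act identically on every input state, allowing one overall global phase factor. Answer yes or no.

Yes — the two circuits implement the same unitary up to a global phase.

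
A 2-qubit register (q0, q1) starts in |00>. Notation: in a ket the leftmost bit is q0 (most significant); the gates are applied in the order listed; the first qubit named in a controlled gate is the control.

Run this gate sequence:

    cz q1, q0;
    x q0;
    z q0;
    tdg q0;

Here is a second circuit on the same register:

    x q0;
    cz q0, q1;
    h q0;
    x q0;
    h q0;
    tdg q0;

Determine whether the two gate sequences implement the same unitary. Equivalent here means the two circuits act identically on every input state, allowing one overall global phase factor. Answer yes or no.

No, they are not equivalent — no single phase factor reconciles the two unitaries.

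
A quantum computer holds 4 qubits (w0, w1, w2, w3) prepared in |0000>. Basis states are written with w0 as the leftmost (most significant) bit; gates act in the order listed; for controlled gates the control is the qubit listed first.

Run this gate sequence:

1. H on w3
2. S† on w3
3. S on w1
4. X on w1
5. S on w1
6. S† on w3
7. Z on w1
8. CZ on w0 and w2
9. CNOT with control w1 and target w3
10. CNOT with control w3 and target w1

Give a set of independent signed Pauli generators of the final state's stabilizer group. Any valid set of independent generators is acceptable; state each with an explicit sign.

The stabilizer group can be generated by -IXIX, +ZIII, -IZIZ, +IIZI, among other valid generating sets.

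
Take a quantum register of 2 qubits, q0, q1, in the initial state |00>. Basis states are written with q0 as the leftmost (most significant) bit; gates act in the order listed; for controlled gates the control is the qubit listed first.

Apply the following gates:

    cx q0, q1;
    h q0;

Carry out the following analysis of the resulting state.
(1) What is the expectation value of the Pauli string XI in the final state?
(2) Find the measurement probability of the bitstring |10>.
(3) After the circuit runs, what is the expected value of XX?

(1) The observable XI averages to 1.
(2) A full measurement returns |10> with probability 1/2.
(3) The observable XX averages to 0.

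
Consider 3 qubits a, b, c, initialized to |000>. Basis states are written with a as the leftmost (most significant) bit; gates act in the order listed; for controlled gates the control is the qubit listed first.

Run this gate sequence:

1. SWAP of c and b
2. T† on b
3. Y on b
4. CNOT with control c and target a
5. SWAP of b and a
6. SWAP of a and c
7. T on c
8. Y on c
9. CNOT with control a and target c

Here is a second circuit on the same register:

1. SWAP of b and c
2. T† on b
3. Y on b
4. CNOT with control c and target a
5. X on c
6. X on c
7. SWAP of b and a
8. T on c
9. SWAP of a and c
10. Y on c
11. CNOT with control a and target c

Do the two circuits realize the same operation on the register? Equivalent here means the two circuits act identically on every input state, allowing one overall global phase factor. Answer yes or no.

No, they are not equivalent — no single phase factor reconciles the two unitaries.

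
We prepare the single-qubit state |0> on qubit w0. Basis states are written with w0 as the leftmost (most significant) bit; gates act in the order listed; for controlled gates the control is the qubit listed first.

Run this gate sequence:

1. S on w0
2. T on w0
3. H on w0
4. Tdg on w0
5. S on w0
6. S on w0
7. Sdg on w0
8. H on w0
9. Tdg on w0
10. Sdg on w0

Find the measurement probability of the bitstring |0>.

Outcome |0> occurs with probability sqrt(2)/4 + 1/2.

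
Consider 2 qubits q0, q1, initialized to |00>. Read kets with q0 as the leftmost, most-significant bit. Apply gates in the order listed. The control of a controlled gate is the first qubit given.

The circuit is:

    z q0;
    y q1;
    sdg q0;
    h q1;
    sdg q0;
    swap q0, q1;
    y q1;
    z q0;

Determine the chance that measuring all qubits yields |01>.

A full measurement returns |01> with probability 1/2.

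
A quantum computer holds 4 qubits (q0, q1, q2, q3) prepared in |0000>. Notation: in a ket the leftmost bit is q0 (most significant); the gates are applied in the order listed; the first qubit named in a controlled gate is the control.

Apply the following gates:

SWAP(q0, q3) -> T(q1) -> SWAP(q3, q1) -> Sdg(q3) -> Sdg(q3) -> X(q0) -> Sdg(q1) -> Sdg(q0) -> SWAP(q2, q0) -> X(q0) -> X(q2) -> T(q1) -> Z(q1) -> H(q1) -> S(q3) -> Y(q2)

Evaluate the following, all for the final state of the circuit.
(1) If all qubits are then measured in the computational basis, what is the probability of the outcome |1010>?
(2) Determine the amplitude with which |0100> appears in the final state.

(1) Outcome |1010> occurs with probability 1/2.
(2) The final state's coefficient on |0100> equals 0.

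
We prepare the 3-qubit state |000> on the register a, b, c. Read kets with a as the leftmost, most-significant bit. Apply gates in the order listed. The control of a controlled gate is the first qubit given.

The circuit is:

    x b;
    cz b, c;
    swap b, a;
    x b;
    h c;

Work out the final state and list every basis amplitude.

After the circuit, the state carries amplitude sqrt(2)/2 on |110>, sqrt(2)/2 on |111>, and 0 on every other basis state.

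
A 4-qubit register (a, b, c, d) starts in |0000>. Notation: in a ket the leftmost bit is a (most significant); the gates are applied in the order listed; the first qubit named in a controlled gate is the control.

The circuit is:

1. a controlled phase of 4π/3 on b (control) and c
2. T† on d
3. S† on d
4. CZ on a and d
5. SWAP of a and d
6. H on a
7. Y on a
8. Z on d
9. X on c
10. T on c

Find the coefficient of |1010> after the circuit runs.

The amplitude on |1010> is sqrt(2)*exp(3*I*pi/4)/2.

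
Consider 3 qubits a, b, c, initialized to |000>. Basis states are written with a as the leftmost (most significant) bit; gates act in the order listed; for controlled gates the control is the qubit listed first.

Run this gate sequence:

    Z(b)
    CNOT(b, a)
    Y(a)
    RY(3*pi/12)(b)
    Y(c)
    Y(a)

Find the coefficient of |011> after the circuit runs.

The final state's coefficient on |011> equals I*sqrt(2 - sqrt(2))/2.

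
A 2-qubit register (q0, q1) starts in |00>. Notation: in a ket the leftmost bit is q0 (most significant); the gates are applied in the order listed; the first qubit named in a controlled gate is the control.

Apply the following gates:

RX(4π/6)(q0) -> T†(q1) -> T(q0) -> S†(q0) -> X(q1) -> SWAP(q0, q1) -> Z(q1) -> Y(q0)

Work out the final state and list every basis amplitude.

The final amplitudes are -I/2 on |00>, -sqrt(3)*exp(3*I*pi/4)/2 on |01>, 0 on |10>, 0 on |11>.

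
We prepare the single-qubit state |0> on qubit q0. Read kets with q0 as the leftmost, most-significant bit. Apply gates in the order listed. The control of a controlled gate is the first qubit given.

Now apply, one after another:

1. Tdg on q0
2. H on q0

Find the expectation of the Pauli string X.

In the final state, X has expectation 1.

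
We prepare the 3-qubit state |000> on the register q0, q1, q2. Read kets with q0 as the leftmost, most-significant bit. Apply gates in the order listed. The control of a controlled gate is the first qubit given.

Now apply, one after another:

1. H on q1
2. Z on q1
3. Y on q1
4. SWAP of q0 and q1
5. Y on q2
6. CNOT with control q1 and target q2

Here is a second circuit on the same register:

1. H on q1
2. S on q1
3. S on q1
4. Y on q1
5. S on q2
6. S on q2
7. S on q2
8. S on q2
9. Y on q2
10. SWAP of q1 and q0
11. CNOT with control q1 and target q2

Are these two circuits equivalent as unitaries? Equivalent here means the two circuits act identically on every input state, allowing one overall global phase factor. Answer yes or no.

Yes — the two circuits implement the same unitary up to a global phase.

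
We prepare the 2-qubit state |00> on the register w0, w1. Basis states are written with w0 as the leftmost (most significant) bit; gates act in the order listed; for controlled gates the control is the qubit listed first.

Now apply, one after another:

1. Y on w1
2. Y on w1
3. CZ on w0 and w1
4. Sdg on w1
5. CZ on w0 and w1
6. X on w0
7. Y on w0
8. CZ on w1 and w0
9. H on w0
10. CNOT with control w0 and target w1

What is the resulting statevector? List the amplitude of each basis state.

The final amplitudes are -sqrt(2)*I/2 on |00>, 0 on |01>, 0 on |10>, -sqrt(2)*I/2 on |11>.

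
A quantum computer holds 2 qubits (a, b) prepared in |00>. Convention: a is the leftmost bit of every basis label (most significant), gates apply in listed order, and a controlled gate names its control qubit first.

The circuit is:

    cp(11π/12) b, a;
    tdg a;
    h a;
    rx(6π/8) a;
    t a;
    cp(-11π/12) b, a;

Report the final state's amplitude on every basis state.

The final amplitudes are sqrt(2)*sqrt(2 - sqrt(2))/4 - sqrt(2)*I*sqrt(sqrt(2) + 2)/4 on |00>, 0 on |01>, -sqrt(2)*sqrt(sqrt(2) + 2)*exp(3*I*pi/4)/4 + sqrt(2)*sqrt(2 - sqrt(2))*exp(I*pi/4)/4 on |10>, 0 on |11>.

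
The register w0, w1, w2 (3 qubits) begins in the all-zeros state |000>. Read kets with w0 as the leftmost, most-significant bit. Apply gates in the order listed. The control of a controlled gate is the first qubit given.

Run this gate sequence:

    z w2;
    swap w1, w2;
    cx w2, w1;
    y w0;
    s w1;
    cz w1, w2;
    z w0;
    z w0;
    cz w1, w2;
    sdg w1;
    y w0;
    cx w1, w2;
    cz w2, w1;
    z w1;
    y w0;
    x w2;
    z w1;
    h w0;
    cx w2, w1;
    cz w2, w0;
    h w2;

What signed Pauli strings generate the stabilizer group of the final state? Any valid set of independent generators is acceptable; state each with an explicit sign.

The stabilizer group can be generated by +XII, -IIX, -IZI, among other valid generating sets.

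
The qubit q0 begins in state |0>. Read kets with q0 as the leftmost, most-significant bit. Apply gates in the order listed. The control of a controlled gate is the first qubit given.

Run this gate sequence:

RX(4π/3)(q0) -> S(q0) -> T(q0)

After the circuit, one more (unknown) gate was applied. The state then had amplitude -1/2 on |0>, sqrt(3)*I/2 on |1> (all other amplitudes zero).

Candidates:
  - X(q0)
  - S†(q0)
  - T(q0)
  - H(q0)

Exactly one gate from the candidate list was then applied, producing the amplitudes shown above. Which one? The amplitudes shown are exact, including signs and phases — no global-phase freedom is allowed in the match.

It was T(q0) that produced the state shown.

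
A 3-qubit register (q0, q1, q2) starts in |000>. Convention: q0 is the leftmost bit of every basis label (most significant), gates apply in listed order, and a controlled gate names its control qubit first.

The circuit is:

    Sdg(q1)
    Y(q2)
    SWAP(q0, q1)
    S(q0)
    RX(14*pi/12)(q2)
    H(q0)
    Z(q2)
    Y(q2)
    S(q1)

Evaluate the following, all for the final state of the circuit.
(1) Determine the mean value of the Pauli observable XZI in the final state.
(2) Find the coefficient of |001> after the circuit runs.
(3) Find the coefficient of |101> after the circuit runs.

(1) In the final state, XZI has expectation 1.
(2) The amplitude on |001> is I*(1 + sqrt(3))/4.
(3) |101> carries amplitude I*(1 + sqrt(3))/4 in the final state.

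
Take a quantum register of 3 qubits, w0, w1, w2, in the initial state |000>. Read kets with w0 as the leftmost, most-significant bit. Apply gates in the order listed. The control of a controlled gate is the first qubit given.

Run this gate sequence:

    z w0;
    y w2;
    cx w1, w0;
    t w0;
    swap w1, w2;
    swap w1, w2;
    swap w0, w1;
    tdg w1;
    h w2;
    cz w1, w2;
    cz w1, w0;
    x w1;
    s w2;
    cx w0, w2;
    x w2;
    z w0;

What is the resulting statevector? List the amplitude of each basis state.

The final amplitudes are sqrt(2)/2 on |010>, sqrt(2)*I/2 on |011>, and 0 on every other basis state. Key observation: gates 5-6 undo each other exactly, leaving only the rest of the circuit to track.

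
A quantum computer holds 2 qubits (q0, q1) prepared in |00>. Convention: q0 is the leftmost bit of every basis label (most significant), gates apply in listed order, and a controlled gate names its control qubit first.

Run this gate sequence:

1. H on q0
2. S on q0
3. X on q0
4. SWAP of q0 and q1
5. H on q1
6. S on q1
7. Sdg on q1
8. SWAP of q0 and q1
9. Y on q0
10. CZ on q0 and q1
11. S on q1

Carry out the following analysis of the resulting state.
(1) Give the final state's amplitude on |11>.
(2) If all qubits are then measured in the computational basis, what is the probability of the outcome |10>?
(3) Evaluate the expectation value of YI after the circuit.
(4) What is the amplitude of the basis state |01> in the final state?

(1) The amplitude on |11> is 0.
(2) Outcome |10> occurs with probability 1/2.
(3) In the final state, YI has expectation 1.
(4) The amplitude on |01> is 0.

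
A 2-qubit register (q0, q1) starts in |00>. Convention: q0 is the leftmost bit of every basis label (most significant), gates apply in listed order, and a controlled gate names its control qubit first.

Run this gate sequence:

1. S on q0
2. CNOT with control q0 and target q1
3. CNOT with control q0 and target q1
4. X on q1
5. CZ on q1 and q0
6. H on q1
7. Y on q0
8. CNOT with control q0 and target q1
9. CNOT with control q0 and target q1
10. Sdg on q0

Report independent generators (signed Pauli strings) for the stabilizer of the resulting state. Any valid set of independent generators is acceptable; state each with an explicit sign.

The final state is stabilized by the group generated by -IX, -ZI; other independent generating sets are equally valid.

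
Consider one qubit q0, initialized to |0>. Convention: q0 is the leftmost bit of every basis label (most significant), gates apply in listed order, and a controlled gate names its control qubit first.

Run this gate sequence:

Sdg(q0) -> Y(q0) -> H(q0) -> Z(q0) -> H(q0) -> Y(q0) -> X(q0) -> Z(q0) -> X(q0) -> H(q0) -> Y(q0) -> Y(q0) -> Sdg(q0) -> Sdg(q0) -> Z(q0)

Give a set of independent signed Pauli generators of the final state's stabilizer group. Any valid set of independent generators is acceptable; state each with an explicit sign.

The final state is stabilized by the group generated by -X; other independent generating sets are equally valid.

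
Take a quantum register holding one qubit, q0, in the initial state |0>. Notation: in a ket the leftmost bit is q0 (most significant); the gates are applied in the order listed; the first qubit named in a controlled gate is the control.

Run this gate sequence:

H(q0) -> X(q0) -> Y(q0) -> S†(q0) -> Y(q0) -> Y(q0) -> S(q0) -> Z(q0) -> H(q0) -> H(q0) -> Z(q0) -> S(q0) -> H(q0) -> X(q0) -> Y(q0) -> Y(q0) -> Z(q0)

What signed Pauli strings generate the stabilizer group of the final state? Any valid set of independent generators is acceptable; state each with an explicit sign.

One valid set of independent stabilizer generators is +Y (any independent generating set of the same group is equally correct).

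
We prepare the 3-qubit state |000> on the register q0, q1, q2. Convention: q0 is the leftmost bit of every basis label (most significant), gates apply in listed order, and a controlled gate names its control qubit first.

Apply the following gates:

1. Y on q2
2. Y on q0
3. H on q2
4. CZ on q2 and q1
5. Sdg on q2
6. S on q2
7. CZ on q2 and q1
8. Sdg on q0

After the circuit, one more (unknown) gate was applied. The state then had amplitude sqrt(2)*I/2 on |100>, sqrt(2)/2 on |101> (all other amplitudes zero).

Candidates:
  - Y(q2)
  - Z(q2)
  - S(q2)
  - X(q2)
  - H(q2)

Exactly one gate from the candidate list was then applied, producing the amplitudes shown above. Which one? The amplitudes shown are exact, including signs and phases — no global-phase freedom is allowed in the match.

The applied gate was S(q2). Key observation: gates 4-7 undo each other exactly, leaving only the rest of the circuit to track.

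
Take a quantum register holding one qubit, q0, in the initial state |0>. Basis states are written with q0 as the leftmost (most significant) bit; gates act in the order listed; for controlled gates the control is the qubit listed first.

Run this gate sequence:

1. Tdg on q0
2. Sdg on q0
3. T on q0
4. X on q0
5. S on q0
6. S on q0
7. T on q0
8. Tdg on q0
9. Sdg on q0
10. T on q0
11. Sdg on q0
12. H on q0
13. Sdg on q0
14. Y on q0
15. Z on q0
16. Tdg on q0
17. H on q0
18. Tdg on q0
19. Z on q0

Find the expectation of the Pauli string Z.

The observable Z averages to -sqrt(2)/2. Key observation: gates 6-9 undo each other exactly, leaving only the rest of the circuit to track.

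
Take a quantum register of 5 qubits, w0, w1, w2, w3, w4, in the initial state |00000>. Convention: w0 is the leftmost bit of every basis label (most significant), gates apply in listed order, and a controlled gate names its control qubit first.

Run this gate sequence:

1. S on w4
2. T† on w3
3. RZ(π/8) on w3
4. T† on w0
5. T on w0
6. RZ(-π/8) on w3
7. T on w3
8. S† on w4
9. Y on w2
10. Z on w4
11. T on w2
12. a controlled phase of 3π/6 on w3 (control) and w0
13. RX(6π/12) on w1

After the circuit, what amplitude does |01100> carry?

The final state's coefficient on |01100> equals sqrt(2)*exp(I*pi/4)/2. Key observation: steps 1-8 multiply out to the identity, so the circuit reduces to the remaining gates.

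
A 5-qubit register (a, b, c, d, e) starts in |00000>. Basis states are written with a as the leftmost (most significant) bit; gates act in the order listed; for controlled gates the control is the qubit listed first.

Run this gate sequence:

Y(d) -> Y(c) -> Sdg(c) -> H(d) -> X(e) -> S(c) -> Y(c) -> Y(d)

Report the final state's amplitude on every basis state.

The resulting statevector has amplitude -sqrt(2)/2 on |00001>, -sqrt(2)/2 on |00011>, and 0 on every other basis state.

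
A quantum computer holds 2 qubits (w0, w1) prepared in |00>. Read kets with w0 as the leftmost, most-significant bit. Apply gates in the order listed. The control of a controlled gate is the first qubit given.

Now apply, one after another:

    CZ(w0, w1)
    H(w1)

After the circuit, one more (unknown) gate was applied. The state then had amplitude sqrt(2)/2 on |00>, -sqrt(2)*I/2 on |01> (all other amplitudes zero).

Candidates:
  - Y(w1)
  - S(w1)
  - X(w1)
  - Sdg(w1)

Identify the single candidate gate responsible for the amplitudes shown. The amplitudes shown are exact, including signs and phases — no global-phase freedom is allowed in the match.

The applied gate was Sdg(w1).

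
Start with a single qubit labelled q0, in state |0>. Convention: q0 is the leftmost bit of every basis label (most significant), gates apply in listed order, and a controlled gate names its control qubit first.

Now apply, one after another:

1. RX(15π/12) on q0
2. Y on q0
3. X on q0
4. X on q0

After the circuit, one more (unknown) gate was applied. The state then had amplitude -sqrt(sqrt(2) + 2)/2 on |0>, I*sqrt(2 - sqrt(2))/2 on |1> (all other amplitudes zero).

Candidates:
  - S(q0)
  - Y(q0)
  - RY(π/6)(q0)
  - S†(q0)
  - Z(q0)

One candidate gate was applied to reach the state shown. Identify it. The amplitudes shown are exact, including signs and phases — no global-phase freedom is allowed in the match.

It was Z(q0) that produced the state shown. Key observation: gates 3-4 undo each other exactly, leaving only the rest of the circuit to track.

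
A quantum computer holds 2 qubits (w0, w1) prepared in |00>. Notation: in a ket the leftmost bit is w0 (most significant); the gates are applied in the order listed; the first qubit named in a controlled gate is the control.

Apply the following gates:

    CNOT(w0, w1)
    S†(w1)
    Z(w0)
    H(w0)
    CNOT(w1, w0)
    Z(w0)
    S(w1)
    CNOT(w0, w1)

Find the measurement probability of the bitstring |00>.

The probability of measuring |00> is 1/2.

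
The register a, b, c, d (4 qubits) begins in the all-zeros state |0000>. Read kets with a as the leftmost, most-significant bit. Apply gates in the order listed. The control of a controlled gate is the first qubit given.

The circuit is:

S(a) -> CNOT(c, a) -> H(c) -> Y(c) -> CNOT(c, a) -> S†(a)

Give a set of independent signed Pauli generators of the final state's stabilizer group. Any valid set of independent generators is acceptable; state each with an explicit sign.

The final state is stabilized by the group generated by +XIYI, +ZIZI, +IZII, +IIIZ; other independent generating sets are equally valid.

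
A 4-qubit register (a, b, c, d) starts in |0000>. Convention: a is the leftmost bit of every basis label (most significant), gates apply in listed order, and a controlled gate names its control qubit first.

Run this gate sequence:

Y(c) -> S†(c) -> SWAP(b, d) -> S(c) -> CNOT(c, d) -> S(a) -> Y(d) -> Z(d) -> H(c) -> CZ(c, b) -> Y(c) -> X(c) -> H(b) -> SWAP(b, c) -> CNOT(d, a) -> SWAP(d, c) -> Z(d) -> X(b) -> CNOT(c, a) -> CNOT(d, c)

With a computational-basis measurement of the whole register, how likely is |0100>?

The probability of measuring |0100> is 1/4.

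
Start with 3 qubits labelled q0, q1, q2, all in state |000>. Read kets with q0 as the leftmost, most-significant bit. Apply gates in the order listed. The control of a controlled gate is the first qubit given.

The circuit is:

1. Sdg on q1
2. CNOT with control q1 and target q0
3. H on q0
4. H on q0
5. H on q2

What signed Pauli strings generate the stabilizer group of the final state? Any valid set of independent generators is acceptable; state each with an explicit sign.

The final state is stabilized by the group generated by +IIX, +ZII, +IZI; other independent generating sets are equally valid. Key observation: gates 3-4 undo each other exactly, leaving only the rest of the circuit to track.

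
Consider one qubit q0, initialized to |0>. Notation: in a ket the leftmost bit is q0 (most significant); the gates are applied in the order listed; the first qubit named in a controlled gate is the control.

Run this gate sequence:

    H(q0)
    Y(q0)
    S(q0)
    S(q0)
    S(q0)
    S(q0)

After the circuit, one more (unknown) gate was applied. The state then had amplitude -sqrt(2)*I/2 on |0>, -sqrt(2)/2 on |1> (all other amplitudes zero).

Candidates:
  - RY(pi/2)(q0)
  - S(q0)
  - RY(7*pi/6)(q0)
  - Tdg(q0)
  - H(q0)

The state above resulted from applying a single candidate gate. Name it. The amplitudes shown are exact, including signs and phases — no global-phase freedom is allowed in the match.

It was S(q0) that produced the state shown. Key observation: gates 3-6 undo each other exactly, leaving only the rest of the circuit to track.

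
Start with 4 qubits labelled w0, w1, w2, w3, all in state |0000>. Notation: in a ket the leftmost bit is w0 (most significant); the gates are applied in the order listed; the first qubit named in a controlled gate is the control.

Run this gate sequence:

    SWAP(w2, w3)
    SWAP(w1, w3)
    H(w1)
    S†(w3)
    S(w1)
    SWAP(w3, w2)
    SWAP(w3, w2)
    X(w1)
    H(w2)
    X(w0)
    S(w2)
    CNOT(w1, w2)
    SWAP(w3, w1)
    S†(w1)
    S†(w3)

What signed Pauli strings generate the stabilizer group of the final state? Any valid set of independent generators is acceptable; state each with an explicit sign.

The final state is stabilized by the group generated by +IIYZ, -IIZY, -ZIII, +IZII; other independent generating sets are equally valid.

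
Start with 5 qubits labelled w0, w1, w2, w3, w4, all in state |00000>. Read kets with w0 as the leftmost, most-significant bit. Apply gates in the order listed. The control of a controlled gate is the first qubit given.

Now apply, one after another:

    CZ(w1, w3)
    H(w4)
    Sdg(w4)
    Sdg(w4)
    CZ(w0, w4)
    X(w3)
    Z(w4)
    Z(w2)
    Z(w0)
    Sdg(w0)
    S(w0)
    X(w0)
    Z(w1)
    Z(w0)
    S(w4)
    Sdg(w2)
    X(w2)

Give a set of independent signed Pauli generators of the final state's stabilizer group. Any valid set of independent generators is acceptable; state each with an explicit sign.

The stabilizer group can be generated by +IIIIY, -ZIIII, +IZIII, -IIZII, -IIIZI, among other valid generating sets.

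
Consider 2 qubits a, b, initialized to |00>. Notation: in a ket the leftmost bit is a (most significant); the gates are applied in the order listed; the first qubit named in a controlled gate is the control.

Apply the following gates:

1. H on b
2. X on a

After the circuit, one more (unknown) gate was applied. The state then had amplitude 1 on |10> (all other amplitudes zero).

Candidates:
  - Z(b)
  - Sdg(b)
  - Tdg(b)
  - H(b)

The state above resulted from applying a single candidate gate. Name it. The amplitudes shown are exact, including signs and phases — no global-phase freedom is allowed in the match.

The applied gate was H(b).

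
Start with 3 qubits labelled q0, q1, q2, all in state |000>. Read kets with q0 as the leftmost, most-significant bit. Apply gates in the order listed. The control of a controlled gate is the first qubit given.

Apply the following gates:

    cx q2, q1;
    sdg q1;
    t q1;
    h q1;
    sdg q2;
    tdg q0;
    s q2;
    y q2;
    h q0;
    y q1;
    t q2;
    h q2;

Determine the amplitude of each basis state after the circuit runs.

After the circuit, the state carries amplitude sqrt(2)*exp(I*pi/4)/4 on |000>, -sqrt(2)*exp(I*pi/4)/4 on |001>, -sqrt(2)*exp(I*pi/4)/4 on |010>, sqrt(2)*exp(I*pi/4)/4 on |011>, sqrt(2)*exp(I*pi/4)/4 on |100>, -sqrt(2)*exp(I*pi/4)/4 on |101>, -sqrt(2)*exp(I*pi/4)/4 on |110>, sqrt(2)*exp(I*pi/4)/4 on |111>.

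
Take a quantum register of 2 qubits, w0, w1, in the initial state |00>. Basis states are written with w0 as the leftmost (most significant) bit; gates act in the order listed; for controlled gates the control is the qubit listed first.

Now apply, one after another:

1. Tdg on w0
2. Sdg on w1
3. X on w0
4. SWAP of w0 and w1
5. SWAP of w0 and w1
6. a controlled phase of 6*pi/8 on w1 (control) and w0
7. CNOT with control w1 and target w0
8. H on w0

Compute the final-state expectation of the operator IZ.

In the final state, IZ has expectation 1. Key observation: gates 4-5 undo each other exactly, leaving only the rest of the circuit to track.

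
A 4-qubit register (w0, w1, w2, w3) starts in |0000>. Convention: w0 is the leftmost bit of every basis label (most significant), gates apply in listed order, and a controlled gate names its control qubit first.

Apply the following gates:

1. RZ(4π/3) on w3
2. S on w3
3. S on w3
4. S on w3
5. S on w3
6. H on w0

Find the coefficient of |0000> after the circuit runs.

The amplitude on |0000> is -sqrt(2)*exp(I*pi/3)/2. Key observation: the block from step 2 through step 5 cancels to the identity and can be dropped.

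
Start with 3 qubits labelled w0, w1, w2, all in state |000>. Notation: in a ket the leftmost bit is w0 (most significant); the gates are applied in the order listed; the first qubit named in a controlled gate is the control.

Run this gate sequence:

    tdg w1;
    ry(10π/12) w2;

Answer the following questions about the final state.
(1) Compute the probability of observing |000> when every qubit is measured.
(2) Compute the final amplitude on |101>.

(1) A full measurement returns |000> with probability 1/2 - sqrt(3)/4.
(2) The final state's coefficient on |101> equals 0.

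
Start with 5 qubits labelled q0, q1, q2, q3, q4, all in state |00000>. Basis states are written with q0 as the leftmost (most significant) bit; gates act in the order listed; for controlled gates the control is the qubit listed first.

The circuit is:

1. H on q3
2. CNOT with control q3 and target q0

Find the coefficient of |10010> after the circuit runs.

|10010> carries amplitude sqrt(2)/2 in the final state.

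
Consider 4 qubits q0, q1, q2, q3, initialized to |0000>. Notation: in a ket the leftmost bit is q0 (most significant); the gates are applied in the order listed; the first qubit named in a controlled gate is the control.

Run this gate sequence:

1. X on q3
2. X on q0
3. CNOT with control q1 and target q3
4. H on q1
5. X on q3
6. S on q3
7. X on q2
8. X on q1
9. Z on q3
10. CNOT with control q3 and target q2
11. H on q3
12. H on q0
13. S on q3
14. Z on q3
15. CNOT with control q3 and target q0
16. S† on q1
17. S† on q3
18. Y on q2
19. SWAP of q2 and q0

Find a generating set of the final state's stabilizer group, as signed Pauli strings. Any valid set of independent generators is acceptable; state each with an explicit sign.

The final state is stabilized by the group generated by -IYII, -IIXI, +IIIX, +ZIII; other independent generating sets are equally valid.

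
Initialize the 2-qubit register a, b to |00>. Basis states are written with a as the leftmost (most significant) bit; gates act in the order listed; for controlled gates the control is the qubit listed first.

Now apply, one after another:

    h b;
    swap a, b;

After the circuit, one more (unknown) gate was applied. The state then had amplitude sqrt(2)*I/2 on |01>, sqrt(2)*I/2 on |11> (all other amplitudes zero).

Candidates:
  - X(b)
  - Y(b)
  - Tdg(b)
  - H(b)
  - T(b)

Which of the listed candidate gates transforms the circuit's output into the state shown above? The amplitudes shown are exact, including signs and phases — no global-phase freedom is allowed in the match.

The applied gate was Y(b).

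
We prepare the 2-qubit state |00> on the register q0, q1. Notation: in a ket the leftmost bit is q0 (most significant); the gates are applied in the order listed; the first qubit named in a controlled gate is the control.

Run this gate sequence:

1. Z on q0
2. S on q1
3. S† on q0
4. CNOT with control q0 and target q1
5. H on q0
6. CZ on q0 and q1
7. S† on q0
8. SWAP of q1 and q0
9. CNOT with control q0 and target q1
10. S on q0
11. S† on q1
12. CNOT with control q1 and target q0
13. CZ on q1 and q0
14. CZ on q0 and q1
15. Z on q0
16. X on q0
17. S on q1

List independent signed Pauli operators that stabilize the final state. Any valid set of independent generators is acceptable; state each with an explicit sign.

One valid set of independent stabilizer generators is +XY, -ZZ (any independent generating set of the same group is equally correct).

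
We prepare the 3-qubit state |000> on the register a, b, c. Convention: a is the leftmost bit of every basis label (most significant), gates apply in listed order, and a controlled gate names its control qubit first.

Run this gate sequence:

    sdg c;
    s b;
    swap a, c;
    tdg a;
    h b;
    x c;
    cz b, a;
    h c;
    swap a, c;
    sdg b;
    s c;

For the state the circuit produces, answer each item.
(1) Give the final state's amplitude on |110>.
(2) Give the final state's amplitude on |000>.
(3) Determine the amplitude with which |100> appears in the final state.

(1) |110> carries amplitude I/2 in the final state.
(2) The amplitude on |000> is 1/2.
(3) |100> carries amplitude -1/2 in the final state.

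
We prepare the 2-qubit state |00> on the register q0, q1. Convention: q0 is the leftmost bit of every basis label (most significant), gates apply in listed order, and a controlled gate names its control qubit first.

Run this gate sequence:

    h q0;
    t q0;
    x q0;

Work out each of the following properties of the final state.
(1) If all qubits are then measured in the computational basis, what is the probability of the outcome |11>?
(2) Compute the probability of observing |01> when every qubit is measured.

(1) A full measurement returns |11> with probability 0.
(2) A full measurement returns |01> with probability 0.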